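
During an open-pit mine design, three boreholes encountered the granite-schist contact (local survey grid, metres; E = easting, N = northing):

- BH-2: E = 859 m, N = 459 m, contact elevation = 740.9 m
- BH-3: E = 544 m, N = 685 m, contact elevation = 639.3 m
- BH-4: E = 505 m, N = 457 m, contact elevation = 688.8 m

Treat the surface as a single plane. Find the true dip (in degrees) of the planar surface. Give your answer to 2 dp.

Two edge vectors: BH-2→BH-3 = (-315, 226, -101.6), BH-2→BH-4 = (-354, -2, -52.1).
Normal n = (BH-2→BH-3) × (BH-2→BH-4) = (-11977.8, 19554.9, 80634).
So ∂z/∂E = −n_x/n_z = 0.14855 and ∂z/∂N = −n_y/n_z = −0.24251.
Gradient magnitude |∇z| = √(a² + b²) = √(0.02207 + 0.05881) = 0.28439.
True dip = arctan(0.28439) = 15.88°, dipping toward NNW (azimuth ≈ 329°).

15.88°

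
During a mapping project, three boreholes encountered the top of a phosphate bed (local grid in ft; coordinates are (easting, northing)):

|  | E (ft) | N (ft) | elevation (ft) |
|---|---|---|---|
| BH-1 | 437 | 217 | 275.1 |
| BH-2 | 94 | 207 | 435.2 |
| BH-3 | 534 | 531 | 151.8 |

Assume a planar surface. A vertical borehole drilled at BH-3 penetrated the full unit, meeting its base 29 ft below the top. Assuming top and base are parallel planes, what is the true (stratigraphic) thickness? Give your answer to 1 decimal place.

Let the plane be z = a·E + b·N + c.
BH-2−BH-1: −343a − 10b = 160.1;  BH-3−BH-1: 97a + 314b = −123.3.
Solving gives a = −0.45945, b = −0.25074.
|∇z| = √(a²+b²) = 0.52342, so dip δ = arctan(0.52342) = 27.63°.
True thickness = vertical thickness × cos δ = 29 × cos 27.63° = 25.7 ft.

25.7 ft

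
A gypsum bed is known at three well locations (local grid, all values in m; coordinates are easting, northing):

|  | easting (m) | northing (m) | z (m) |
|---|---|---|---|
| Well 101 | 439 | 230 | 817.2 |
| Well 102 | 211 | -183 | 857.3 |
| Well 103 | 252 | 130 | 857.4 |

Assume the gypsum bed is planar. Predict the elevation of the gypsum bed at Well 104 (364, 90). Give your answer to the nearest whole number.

Two edge vectors: Well 101→Well 102 = (-228, -413, 40.1), Well 101→Well 103 = (-187, -100, 40.2).
Normal n = (Well 101→Well 102) × (Well 101→Well 103) = (-12592.6, 1666.9, -54431).
So ∂z/∂easting = −n_x/n_z = −0.23135 and ∂z/∂northing = −n_y/n_z = 0.03062.
Intercept c from Well 101: 817.2 + 101.56 − 7.04 = 911.72.
At (364, 90): z = −84.2 + 2.8 + 911.72 = 830.3 m.

830 m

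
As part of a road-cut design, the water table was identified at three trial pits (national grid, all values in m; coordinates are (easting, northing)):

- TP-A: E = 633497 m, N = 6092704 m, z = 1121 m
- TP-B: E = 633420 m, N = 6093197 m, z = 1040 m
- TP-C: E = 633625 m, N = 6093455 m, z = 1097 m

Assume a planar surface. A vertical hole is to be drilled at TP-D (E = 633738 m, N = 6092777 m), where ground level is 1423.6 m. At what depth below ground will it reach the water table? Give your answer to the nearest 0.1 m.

212.3 m

Two edge vectors: TP-A→TP-B = (-77, 493, -81), TP-A→TP-C = (128, 751, -24).
Normal n = (TP-A→TP-B) × (TP-A→TP-C) = (48999, -12216, -120931).
So ∂z/∂E = −n_x/n_z = 0.405181467 and ∂z/∂N = −n_y/n_z = −0.101016282.
Intercept c from TP-A: 1121 − 256681.24 + 615462.31 = 359902.06.
At (633738, 6092777): z_contact = 256778.89 − 615469.68 + 359902.06 = 1211.27 m.
Depth below ground = 1423.6 − 1211.27 = 212.3 m.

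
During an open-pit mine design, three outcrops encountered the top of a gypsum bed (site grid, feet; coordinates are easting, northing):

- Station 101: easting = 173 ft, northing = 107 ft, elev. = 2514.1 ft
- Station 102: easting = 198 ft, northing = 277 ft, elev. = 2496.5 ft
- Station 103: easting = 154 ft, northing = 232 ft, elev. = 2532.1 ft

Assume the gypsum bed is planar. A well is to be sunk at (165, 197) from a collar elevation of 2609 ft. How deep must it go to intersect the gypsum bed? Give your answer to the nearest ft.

87 ft

Two edge vectors: Station 101→Station 102 = (25, 170, -17.6), Station 101→Station 103 = (-19, 125, 18).
Normal n = (Station 101→Station 102) × (Station 101→Station 103) = (5260, -115.6, 6355).
So ∂z/∂easting = −n_x/n_z = −0.82769 and ∂z/∂northing = −n_y/n_z = 0.01819.
Intercept c from Station 101: 2514.1 + 143.19 − 1.95 = 2655.34.
At (165, 197): z_contact = −136.6 + 3.6 + 2655.34 = 2522.4 ft.
Depth below ground = 2609 − 2522.4 = 87 ft.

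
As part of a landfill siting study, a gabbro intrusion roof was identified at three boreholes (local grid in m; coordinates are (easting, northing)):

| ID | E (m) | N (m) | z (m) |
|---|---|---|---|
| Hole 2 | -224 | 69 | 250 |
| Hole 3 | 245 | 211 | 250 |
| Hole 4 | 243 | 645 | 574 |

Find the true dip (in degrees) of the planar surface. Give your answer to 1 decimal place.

Let the plane be z = a·E + b·N + c.
Hole 3−Hole 2: 469a + 142b = 0;  Hole 4−Hole 2: 467a + 576b = 324.
Solving gives a = −0.22572, b = 0.74550.
Gradient magnitude |∇z| = √(a² + b²) = √(0.05095 + 0.55578) = 0.77892.
True dip = arctan(0.77892) = 37.9°, dipping toward SSE (azimuth ≈ 163°).

37.9°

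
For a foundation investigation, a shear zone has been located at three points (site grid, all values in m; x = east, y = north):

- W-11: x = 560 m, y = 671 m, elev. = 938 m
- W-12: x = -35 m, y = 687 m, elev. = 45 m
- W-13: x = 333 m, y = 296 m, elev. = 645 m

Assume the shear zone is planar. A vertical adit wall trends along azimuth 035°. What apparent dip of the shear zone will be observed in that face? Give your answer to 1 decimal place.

37.1°

Let the plane be z = a·x + b·y + c.
W-12−W-11: −595a + 16b = −893;  W-13−W-11: −227a − 375b = −293.
Solving gives a = 1.49748, b = −0.12514.
Unit vector along 035° is (sin 35°, cos 35°) = (0.5736, 0.8192).
Slope in that direction = a·(0.5736) + b·(0.8192) = 0.75641.
Apparent dip = arctan|0.75641| = 37.1° (true dip is 56.4°, so apparent ≤ true as expected).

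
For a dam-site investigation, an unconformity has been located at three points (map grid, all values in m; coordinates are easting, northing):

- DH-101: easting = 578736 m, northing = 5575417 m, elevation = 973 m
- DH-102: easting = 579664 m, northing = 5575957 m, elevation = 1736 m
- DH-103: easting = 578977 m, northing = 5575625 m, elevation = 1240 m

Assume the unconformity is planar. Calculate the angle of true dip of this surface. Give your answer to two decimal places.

46.18°

Two edge vectors: DH-101→DH-102 = (928, 540, 763), DH-101→DH-103 = (241, 208, 267).
Normal n = (DH-101→DH-102) × (DH-101→DH-103) = (-14524, -63893, 62884).
So ∂z/∂easting = −n_x/n_z = 0.23096 and ∂z/∂northing = −n_y/n_z = 1.01605.
Gradient magnitude |∇z| = √(a² + b²) = √(0.05334 + 1.03235) = 1.04197.
True dip = arctan(1.04197) = 46.18°, dipping toward SSW (azimuth ≈ 193°).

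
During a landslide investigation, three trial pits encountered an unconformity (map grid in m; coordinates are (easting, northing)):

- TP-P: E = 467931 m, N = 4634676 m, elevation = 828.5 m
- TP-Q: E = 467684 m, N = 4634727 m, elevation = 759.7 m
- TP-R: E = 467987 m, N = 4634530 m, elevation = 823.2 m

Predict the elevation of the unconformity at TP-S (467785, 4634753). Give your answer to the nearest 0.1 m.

Let the plane be z = a·E + b·N + c.
TP-Q−TP-P: −247a + 51b = −68.8;  TP-R−TP-P: 56a − 146b = −5.3.
Solving gives a = 0.310639643, b = 0.155450822.
Then c = 828.5 − a·467931 − b·4634676 = −864993.61.
At (467785, 4634753): z = 145312.6 + 720476.2 − 864993.61 = 795.1 m.

795.1 m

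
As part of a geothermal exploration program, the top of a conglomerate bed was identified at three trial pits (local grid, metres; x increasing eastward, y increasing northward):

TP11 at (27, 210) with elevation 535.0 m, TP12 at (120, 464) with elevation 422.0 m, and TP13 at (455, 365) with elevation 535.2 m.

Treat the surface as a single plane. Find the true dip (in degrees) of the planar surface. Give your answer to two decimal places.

Let the plane be z = a·x + b·y + c.
TP12−TP11: 93a + 254b = −113;  TP13−TP11: 428a + 155b = 0.2.
Solving gives a = 0.18628, b = −0.51309.
Gradient magnitude |∇z| = √(a² + b²) = √(0.03470 + 0.26326) = 0.54586.
True dip = arctan(0.54586) = 28.63°, dipping toward NNW (azimuth ≈ 340°).

28.63°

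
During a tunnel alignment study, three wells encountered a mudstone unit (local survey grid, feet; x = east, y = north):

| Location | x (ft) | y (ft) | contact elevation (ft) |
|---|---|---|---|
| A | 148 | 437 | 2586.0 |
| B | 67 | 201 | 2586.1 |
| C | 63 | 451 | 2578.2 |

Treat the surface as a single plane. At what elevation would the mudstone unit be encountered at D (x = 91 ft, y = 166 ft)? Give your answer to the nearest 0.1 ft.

Two edge vectors: A→B = (-81, -236, 0.1), A→C = (-85, 14, -7.8).
Normal n = (A→B) × (A→C) = (1839.4, -640.3, -21194).
So ∂z/∂x = −n_x/n_z = 0.08679 and ∂z/∂y = −n_y/n_z = −0.03021.
Intercept c from A: 2586 − 12.84 + 13.20 = 2586.36.
At (91, 166): z = 7.9 − 5.0 + 2586.36 = 2589.2 ft.

2589.2 ft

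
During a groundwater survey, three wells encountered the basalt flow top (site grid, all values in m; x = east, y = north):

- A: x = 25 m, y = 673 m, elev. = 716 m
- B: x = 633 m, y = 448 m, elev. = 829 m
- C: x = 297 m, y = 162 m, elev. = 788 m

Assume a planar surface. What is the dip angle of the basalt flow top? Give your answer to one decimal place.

9.9°

Two edge vectors: A→B = (608, -225, 113), A→C = (272, -511, 72).
Normal n = (A→B) × (A→C) = (41543, -13040, -249488).
So ∂z/∂x = −n_x/n_z = 0.16651 and ∂z/∂y = −n_y/n_z = −0.05227.
Gradient magnitude |∇z| = √(a² + b²) = √(0.02773 + 0.00273) = 0.17452.
True dip = arctan(0.17452) = 9.9°, dipping toward WNW (azimuth ≈ 287°).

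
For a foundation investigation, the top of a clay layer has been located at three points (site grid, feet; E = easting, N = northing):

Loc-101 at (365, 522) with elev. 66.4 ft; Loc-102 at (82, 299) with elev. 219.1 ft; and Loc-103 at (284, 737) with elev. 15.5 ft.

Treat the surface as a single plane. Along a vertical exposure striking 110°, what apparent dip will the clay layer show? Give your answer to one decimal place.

Two edge vectors: Loc-101→Loc-102 = (-283, -223, 152.7), Loc-101→Loc-103 = (-81, 215, -50.9).
Normal n = (Loc-101→Loc-102) × (Loc-101→Loc-103) = (-21479.8, -26773.4, -78908).
So ∂z/∂E = −n_x/n_z = −0.27221 and ∂z/∂N = −n_y/n_z = −0.33930.
Unit vector along 110° is (sin 110°, cos 110°) = (0.9397, -0.3420).
Slope in that direction = a·(0.9397) + b·(-0.3420) = −0.13975.
Apparent dip = arctan|0.13975| = 8.0° (true dip is 23.5°, so apparent ≤ true as expected).

8.0°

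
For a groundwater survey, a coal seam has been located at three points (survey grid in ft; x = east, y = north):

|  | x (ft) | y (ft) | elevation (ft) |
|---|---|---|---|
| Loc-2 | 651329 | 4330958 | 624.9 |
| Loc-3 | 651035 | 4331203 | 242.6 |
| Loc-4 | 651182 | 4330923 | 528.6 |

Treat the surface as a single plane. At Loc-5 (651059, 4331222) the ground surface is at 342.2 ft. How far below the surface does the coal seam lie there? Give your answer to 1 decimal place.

Two edge vectors: Loc-2→Loc-3 = (-294, 245, -382.3), Loc-2→Loc-4 = (-147, -35, -96.3).
Normal n = (Loc-2→Loc-3) × (Loc-2→Loc-4) = (-36974, 27885.9, 46305).
So ∂z/∂x = −n_x/n_z = 0.798488284 and ∂z/∂y = −n_y/n_z = −0.602222222.
Intercept c from Loc-2: 624.9 − 520078.58 + 2608199.15 = 2088745.48.
At (651059, 4331222): z_contact = 519862.98 − 2608358.14 + 2088745.48 = 250.32 ft.
Depth below ground = 342.2 − 250.32 = 91.9 ft.

91.9 ft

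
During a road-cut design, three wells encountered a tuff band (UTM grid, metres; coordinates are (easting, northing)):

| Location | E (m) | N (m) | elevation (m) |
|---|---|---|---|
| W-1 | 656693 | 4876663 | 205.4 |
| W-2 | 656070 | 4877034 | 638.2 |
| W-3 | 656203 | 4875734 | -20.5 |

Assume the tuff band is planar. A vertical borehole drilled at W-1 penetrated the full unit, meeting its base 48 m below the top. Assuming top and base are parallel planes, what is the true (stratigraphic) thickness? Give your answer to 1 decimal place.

40.7 m

Two edge vectors: W-1→W-2 = (-623, 371, 432.8), W-1→W-3 = (-490, -929, -225.9).
Normal n = (W-1→W-2) × (W-1→W-3) = (318262.3, -352807.7, 760557).
So ∂z/∂E = −n_x/n_z = −0.41846 and ∂z/∂N = −n_y/n_z = 0.46388.
|∇z| = √(a²+b²) = 0.62473, so dip δ = arctan(0.62473) = 31.99°.
True thickness = vertical thickness × cos δ = 48 × cos 31.99° = 40.7 m.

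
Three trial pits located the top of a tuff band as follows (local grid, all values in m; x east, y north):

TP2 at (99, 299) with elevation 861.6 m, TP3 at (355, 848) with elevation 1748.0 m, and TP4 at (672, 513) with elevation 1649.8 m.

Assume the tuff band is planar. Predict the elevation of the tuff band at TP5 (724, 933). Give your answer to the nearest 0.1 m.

2193.4 m

Let the plane be z = a·x + b·y + c.
TP3−TP2: 256a + 549b = 886.4;  TP4−TP2: 573a + 214b = 788.2.
Solving gives a = 0.93548, b = 1.17835.
Then c = 861.6 − a·99 − b·299 = 416.66.
At (724, 933): z = 677.3 + 1099.4 + 416.66 = 2193.4 m.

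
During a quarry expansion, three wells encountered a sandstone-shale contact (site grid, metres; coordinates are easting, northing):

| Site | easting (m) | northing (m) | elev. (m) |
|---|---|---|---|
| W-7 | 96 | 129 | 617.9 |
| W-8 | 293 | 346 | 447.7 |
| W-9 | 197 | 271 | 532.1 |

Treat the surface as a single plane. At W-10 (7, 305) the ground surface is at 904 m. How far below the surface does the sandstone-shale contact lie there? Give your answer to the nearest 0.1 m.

Two edge vectors: W-7→W-8 = (197, 217, -170.2), W-7→W-9 = (101, 142, -85.8).
Normal n = (W-7→W-8) × (W-7→W-9) = (5549.8, -287.6, 6057).
So ∂z/∂easting = −n_x/n_z = −0.91626 and ∂z/∂northing = −n_y/n_z = 0.04748.
Intercept c from W-7: 617.9 + 87.96 − 6.13 = 699.74.
At (7, 305): z_contact = −6.41 + 14.48 + 699.74 = 707.80 m.
Depth below ground = 904 − 707.80 = 196.2 m.

196.2 m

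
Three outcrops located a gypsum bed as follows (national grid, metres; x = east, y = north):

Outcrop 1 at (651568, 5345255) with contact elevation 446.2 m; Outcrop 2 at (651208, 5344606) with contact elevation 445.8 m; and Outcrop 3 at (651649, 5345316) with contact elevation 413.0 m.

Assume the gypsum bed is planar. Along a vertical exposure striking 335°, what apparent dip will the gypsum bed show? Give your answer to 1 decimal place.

33.1°

Let the plane be z = a·x + b·y + c.
Outcrop 2−Outcrop 1: −360a − 649b = −0.4;  Outcrop 3−Outcrop 1: 81a + 61b = −33.2.
Solving gives a = −0.70473, b = 0.39153.
Unit vector along 335° is (sin 335°, cos 335°) = (-0.4226, 0.9063).
Slope in that direction = a·(-0.4226) + b·(0.9063) = 0.65268.
Apparent dip = arctan|0.65268| = 33.1° (true dip is 38.9°, so apparent ≤ true as expected).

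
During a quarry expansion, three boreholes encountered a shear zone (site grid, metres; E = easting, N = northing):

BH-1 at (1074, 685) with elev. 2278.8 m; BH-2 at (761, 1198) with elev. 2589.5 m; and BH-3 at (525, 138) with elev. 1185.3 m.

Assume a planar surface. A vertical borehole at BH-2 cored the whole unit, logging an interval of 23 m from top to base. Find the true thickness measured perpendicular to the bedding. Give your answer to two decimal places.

Two edge vectors: BH-1→BH-2 = (-313, 513, 310.7), BH-1→BH-3 = (-549, -547, -1093.5).
Normal n = (BH-1→BH-2) × (BH-1→BH-3) = (-391012.6, -512839.8, 452848).
So ∂z/∂E = −n_x/n_z = 0.86345 and ∂z/∂N = −n_y/n_z = 1.13248.
|∇z| = √(a²+b²) = 1.42410, so dip δ = arctan(1.42410) = 54.92°.
True thickness = vertical thickness × cos δ = 23 × cos 54.92° = 13.22 m.

13.22 m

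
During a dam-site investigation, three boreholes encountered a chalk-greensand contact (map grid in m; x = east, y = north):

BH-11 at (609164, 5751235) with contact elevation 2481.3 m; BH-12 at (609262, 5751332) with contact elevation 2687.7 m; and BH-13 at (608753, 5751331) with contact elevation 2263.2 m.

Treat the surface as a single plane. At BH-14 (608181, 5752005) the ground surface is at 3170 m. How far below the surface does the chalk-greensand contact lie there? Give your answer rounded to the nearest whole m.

Two edge vectors: BH-11→BH-12 = (98, 97, 206.4), BH-11→BH-13 = (-411, 96, -218.1).
Normal n = (BH-11→BH-12) × (BH-11→BH-13) = (-40970.1, -63456.6, 49275).
So ∂z/∂x = −n_x/n_z = 0.83145814 and ∂z/∂y = −n_y/n_z = 1.28780518.
Intercept c from BH-11: 2481.3 − 506494.37 − 7406470.20 = −7910483.26.
At (608181, 5752005): z_contact = 505677.0 + 7407461.8 − 7910483.26 = 2655.6 m.
Depth below ground = 3170 − 2655.6 = 514 m.

514 m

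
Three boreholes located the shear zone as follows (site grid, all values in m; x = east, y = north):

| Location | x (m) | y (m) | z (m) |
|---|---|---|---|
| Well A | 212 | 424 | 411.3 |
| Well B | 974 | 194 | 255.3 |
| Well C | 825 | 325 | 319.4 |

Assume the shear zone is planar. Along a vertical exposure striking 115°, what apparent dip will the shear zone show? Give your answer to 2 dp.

Let the plane be z = a·x + b·y + c.
Well B−Well A: 762a − 230b = −156;  Well C−Well A: 613a − 99b = −91.9.
Solving gives a = −0.08685, b = 0.39053.
Unit vector along 115° is (sin 115°, cos 115°) = (0.9063, -0.4226).
Slope in that direction = a·(0.9063) + b·(-0.4226) = −0.24376.
Apparent dip = arctan|0.24376| = 13.70° (true dip is 21.8°, so apparent ≤ true as expected).

13.70°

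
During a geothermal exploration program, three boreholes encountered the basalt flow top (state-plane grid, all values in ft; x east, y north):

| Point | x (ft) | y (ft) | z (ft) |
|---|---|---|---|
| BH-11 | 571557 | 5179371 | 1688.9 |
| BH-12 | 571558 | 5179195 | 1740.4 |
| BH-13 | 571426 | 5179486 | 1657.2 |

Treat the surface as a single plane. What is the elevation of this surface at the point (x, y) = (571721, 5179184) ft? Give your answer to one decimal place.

1741.2 ft

Two edge vectors: BH-11→BH-12 = (1, -176, 51.5), BH-11→BH-13 = (-131, 115, -31.7).
Normal n = (BH-11→BH-12) × (BH-11→BH-13) = (-343.3, -6714.8, -22941).
So ∂z/∂x = −n_x/n_z = −0.014964474 and ∂z/∂y = −n_y/n_z = −0.292698662.
Intercept c from BH-11: 1688.9 + 8553.05 + 1515994.96 = 1526236.91.
At (571721, 5179184): z = −8555.5 − 1515940.2 + 1526236.91 = 1741.2 ft.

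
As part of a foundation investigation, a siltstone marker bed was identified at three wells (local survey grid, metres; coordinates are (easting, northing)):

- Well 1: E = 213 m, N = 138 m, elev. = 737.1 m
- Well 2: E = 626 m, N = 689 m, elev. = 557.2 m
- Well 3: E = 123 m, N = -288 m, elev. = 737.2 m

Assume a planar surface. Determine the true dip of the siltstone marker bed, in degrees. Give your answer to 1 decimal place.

Let the plane be z = a·E + b·N + c.
Well 2−Well 1: 413a + 551b = −179.9;  Well 3−Well 1: −90a − 426b = 0.1.
Solving gives a = −0.60612, b = 0.12782.
Gradient magnitude |∇z| = √(a² + b²) = √(0.36738 + 0.01634) = 0.61945.
True dip = arctan(0.61945) = 31.8°, dipping toward ESE (azimuth ≈ 102°).

31.8°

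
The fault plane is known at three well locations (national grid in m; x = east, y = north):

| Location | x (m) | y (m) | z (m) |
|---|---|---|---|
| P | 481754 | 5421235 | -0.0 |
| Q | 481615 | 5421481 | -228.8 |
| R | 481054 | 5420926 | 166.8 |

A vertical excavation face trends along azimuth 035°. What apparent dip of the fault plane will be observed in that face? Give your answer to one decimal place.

31.8°

Let the plane be z = a·x + b·y + c.
Q−P: −139a + 246b = −228.8;  R−P: −700a − 309b = 166.8.
Solving gives a = 0.13789, b = −0.85217.
Unit vector along 035° is (sin 35°, cos 35°) = (0.5736, 0.8192).
Slope in that direction = a·(0.5736) + b·(0.8192) = −0.61897.
Apparent dip = arctan|0.61897| = 31.8° (true dip is 40.8°, so apparent ≤ true as expected).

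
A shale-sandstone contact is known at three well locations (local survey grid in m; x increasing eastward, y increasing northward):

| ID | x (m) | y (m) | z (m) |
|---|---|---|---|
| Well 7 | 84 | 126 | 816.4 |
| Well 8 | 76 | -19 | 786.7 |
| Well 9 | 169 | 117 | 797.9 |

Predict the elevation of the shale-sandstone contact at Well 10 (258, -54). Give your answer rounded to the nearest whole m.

Let the plane be z = a·x + b·y + c.
Well 8−Well 7: −8a − 145b = −29.7;  Well 9−Well 7: 85a − 9b = −18.5.
Solving gives a = −0.19482, b = 0.21558.
Then c = 816.4 − a·84 − b·126 = 805.60.
At (258, -54): z = −50.3 − 11.6 + 805.60 = 743.7 m.

744 m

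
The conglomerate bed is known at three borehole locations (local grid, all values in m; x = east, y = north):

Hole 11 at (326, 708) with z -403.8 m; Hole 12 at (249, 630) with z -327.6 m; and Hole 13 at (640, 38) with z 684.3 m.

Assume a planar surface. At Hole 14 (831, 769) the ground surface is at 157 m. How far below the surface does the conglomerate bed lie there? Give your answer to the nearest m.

Two edge vectors: Hole 11→Hole 12 = (-77, -78, 76.2), Hole 11→Hole 13 = (314, -670, 1088.1).
Normal n = (Hole 11→Hole 12) × (Hole 11→Hole 13) = (-33817.8, 107710.5, 76082).
So ∂z/∂x = −n_x/n_z = 0.44449 and ∂z/∂y = −n_y/n_z = −1.41572.
Intercept c from Hole 11: -403.8 − 144.90 + 1002.33 = 453.62.
At (831, 769): z_contact = 369.4 − 1088.7 + 453.62 = -265.7 m.
Depth below ground = 157 − (-265.7) = 423 m.

423 m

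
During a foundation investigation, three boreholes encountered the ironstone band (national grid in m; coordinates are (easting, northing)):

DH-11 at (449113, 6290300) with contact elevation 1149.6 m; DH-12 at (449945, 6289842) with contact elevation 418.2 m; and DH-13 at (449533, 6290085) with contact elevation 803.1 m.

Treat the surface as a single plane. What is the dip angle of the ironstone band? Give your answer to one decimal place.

Two edge vectors: DH-11→DH-12 = (832, -458, -731.4), DH-11→DH-13 = (420, -215, -346.5).
Normal n = (DH-11→DH-12) × (DH-11→DH-13) = (1446, -18900, 13480).
So ∂z/∂E = −n_x/n_z = −0.10727 and ∂z/∂N = −n_y/n_z = 1.40208.
Gradient magnitude |∇z| = √(a² + b²) = √(0.01151 + 1.96582) = 1.40617.
True dip = arctan(1.40617) = 54.6°, dipping toward S (azimuth ≈ 176°).

54.6°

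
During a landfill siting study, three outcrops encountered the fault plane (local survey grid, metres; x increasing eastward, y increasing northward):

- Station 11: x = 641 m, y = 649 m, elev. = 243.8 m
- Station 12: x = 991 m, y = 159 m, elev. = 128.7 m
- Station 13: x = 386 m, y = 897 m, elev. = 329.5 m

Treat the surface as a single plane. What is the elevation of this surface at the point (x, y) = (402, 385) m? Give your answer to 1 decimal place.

332.5 m

Two edge vectors: Station 11→Station 12 = (350, -490, -115.1), Station 11→Station 13 = (-255, 248, 85.7).
Normal n = (Station 11→Station 12) × (Station 11→Station 13) = (-13448.2, -644.5, -38150).
So ∂z/∂x = −n_x/n_z = −0.35251 and ∂z/∂y = −n_y/n_z = −0.01689.
Intercept c from Station 11: 243.8 + 225.96 + 10.96 = 480.72.
At (402, 385): z = −141.7 − 6.5 + 480.72 = 332.5 m.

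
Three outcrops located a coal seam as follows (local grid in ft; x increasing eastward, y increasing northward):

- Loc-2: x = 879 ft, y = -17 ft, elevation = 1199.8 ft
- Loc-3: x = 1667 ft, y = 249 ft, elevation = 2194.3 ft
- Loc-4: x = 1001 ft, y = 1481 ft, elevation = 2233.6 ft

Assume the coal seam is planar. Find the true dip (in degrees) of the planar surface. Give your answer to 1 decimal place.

50.6°

Two edge vectors: Loc-2→Loc-3 = (788, 266, 994.5), Loc-2→Loc-4 = (122, 1498, 1033.8).
Normal n = (Loc-2→Loc-3) × (Loc-2→Loc-4) = (-1214770.2, -693305.4, 1147972).
So ∂z/∂x = −n_x/n_z = 1.05819 and ∂z/∂y = −n_y/n_z = 0.60394.
Gradient magnitude |∇z| = √(a² + b²) = √(1.11976 + 0.36474) = 1.21840.
True dip = arctan(1.21840) = 50.6°, dipping toward WSW (azimuth ≈ 240°).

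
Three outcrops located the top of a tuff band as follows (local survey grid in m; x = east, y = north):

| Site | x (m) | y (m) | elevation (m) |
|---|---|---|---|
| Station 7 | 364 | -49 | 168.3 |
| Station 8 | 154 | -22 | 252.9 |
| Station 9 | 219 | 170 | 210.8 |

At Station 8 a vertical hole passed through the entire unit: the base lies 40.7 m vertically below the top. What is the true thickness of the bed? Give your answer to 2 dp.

37.52 m

Let the plane be z = a·x + b·y + c.
Station 8−Station 7: −210a + 27b = 84.6;  Station 9−Station 7: −145a + 219b = 42.5.
Solving gives a = −0.41307, b = −0.07943.
|∇z| = √(a²+b²) = 0.42064, so dip δ = arctan(0.42064) = 22.81°.
True thickness = vertical thickness × cos δ = 40.7 × cos 22.81° = 37.52 m.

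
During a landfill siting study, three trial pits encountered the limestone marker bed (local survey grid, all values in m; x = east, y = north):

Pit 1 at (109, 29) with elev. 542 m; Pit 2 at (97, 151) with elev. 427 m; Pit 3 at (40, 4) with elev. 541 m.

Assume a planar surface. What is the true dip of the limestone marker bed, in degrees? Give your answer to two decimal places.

44.18°

Two edge vectors: Pit 1→Pit 2 = (-12, 122, -115), Pit 1→Pit 3 = (-69, -25, -1).
Normal n = (Pit 1→Pit 2) × (Pit 1→Pit 3) = (-2997, 7923, 8718).
So ∂z/∂x = −n_x/n_z = 0.34377 and ∂z/∂y = −n_y/n_z = −0.90881.
Gradient magnitude |∇z| = √(a² + b²) = √(0.11818 + 0.82593) = 0.97165.
True dip = arctan(0.97165) = 44.18°, dipping toward NNW (azimuth ≈ 339°).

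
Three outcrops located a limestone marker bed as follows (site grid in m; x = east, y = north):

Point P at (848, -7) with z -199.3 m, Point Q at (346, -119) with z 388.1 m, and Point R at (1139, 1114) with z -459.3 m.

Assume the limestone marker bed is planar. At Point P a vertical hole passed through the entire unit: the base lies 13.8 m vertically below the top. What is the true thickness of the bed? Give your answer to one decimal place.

8.9 m

Let the plane be z = a·x + b·y + c.
Point Q−Point P: −502a − 112b = 587.4;  Point R−Point P: 291a + 1121b = −260.
Solving gives a = −1.18713, b = 0.07623.
|∇z| = √(a²+b²) = 1.18957, so dip δ = arctan(1.18957) = 49.95°.
True thickness = vertical thickness × cos δ = 13.8 × cos 49.95° = 8.9 m.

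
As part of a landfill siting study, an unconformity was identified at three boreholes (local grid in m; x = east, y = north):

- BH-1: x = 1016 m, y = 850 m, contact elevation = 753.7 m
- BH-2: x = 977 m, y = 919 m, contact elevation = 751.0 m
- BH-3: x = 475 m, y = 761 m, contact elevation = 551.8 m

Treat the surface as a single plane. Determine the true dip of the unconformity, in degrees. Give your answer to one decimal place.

Two edge vectors: BH-1→BH-2 = (-39, 69, -2.7), BH-1→BH-3 = (-541, -89, -201.9).
Normal n = (BH-1→BH-2) × (BH-1→BH-3) = (-14171.4, -6413.4, 40800).
So ∂z/∂x = −n_x/n_z = 0.34734 and ∂z/∂y = −n_y/n_z = 0.15719.
Gradient magnitude |∇z| = √(a² + b²) = √(0.12064 + 0.02471) = 0.38125.
True dip = arctan(0.38125) = 20.9°, dipping toward WSW (azimuth ≈ 246°).

20.9°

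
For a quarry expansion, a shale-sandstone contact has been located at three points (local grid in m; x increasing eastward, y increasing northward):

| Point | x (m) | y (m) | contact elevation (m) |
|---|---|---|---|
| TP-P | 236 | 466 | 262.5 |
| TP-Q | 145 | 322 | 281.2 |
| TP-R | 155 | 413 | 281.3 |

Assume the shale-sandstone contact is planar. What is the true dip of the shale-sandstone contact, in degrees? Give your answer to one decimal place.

Let the plane be z = a·x + b·y + c.
TP-Q−TP-P: −91a − 144b = 18.7;  TP-R−TP-P: −81a − 53b = 18.8.
Solving gives a = −0.25086, b = 0.02867.
Gradient magnitude |∇z| = √(a² + b²) = √(0.06293 + 0.00082) = 0.25249.
True dip = arctan(0.25249) = 14.2°, dipping toward E (azimuth ≈ 097°).

14.2°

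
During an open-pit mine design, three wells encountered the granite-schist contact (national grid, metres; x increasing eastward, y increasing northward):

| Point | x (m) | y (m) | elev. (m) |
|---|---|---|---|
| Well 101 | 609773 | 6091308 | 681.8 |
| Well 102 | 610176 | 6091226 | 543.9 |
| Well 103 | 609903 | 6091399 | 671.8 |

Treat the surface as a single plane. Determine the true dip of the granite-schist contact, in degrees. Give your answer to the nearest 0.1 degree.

Let the plane be z = a·x + b·y + c.
Well 102−Well 101: 403a − 82b = −137.9;  Well 103−Well 101: 130a + 91b = −10.
Solving gives a = −0.28244, b = 0.29360.
Gradient magnitude |∇z| = √(a² + b²) = √(0.07977 + 0.08620) = 0.40740.
True dip = arctan(0.40740) = 22.2°, dipping toward SE (azimuth ≈ 136°).

22.2°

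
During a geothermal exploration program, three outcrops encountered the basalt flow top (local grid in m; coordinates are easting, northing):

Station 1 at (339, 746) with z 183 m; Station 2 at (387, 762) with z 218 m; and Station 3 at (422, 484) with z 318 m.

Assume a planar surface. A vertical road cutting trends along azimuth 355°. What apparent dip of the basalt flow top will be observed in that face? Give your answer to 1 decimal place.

Let the plane be z = a·easting + b·northing + c.
Station 2−Station 1: 48a + 16b = 35;  Station 3−Station 1: 83a − 262b = 135.
Solving gives a = 0.81487, b = −0.25712.
Unit vector along 355° is (sin 355°, cos 355°) = (-0.0872, 0.9962).
Slope in that direction = a·(-0.0872) + b·(0.9962) = −0.32716.
Apparent dip = arctan|0.32716| = 18.1° (true dip is 40.5°, so apparent ≤ true as expected).

18.1°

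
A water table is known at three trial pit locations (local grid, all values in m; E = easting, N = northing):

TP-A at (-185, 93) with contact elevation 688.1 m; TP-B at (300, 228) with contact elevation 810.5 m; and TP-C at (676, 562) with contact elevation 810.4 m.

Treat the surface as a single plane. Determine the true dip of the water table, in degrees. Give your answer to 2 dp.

Let the plane be z = a·E + b·N + c.
TP-B−TP-A: 485a + 135b = 122.4;  TP-C−TP-A: 861a + 469b = 122.3.
Solving gives a = 0.36766, b = −0.41419.
Gradient magnitude |∇z| = √(a² + b²) = √(0.13518 + 0.17156) = 0.55383.
True dip = arctan(0.55383) = 28.98°, dipping toward NW (azimuth ≈ 318°).

28.98°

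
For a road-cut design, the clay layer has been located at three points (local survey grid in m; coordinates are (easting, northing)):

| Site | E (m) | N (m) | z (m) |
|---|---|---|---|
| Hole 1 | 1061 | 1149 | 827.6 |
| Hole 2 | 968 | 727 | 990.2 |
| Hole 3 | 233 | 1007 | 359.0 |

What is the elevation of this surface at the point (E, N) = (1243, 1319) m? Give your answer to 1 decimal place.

857.0 m

Let the plane be z = a·E + b·N + c.
Hole 2−Hole 1: −93a − 422b = 162.6;  Hole 3−Hole 1: −828a − 142b = −468.6.
Solving gives a = 0.656847, b = −0.530063.
Then c = 827.6 − a·1061 − b·1149 = 739.73.
At (1243, 1319): z = 816.5 − 699.2 + 739.73 = 857.0 m.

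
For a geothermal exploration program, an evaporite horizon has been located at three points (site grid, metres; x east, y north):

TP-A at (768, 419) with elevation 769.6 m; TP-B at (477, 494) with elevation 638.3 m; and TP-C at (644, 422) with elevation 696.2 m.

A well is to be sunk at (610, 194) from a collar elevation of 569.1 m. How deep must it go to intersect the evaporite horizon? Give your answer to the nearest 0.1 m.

Let the plane be z = a·x + b·y + c.
TP-B−TP-A: −291a + 75b = −131.3;  TP-C−TP-A: −124a + 3b = −73.4.
Solving gives a = 0.60651, b = 0.60261.
Then c = 769.6 − a·768 − b·419 = 51.30.
At (610, 194): z_contact = 369.97 + 116.91 + 51.30 = 538.18 m.
Depth below ground = 569.1 − 538.18 = 30.9 m.

30.9 m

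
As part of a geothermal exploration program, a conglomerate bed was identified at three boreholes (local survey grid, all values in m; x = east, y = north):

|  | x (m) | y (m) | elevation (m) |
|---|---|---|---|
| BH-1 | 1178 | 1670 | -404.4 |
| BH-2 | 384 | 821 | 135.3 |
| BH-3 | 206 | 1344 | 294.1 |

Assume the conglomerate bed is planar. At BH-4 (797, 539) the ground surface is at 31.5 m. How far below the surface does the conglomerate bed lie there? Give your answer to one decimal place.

Let the plane be z = a·x + b·y + c.
BH-2−BH-1: −794a − 849b = 539.7;  BH-3−BH-1: −972a − 326b = 698.5.
Solving gives a = −0.736398, b = 0.053004.
Then c = -404.4 − a·1178 − b·1670 = 374.56.
At (797, 539): z_contact = −586.91 + 28.57 + 374.56 = -183.78 m.
Depth below ground = 31.5 − (-183.78) = 215.3 m.

215.3 m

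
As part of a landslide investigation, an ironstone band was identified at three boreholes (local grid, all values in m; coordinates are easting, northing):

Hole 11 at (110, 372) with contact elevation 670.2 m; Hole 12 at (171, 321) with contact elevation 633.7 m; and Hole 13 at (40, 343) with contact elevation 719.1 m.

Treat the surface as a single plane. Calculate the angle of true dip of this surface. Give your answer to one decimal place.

Two edge vectors: Hole 11→Hole 12 = (61, -51, -36.5), Hole 11→Hole 13 = (-70, -29, 48.9).
Normal n = (Hole 11→Hole 12) × (Hole 11→Hole 13) = (-3552.4, -427.9, -5339).
So ∂z/∂easting = −n_x/n_z = −0.66537 and ∂z/∂northing = −n_y/n_z = −0.08015.
Gradient magnitude |∇z| = √(a² + b²) = √(0.44271 + 0.00642) = 0.67018.
True dip = arctan(0.67018) = 33.8°, dipping toward E (azimuth ≈ 083°).

33.8°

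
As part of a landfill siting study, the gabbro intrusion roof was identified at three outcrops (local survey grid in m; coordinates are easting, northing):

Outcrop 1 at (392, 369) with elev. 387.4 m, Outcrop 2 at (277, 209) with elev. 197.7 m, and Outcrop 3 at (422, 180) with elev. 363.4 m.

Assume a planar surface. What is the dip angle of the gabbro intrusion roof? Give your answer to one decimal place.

Let the plane be z = a·easting + b·northing + c.
Outcrop 2−Outcrop 1: −115a − 160b = −189.7;  Outcrop 3−Outcrop 1: 30a − 189b = −24.
Solving gives a = 1.20646, b = 0.31849.
Gradient magnitude |∇z| = √(a² + b²) = √(1.45554 + 0.10143) = 1.24779.
True dip = arctan(1.24779) = 51.3°, dipping toward WSW (azimuth ≈ 255°).

51.3°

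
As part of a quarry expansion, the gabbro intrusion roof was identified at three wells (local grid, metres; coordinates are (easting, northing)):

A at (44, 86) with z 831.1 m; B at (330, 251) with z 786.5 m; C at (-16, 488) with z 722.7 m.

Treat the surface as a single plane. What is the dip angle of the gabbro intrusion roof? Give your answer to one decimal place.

15.1°

Let the plane be z = a·E + b·N + c.
B−A: 286a + 165b = −44.6;  C−A: −60a + 402b = −108.4.
Solving gives a = −0.00035, b = −0.26970.
Gradient magnitude |∇z| = √(a² + b²) = √(0.00000 + 0.07274) = 0.26970.
True dip = arctan(0.26970) = 15.1°, dipping toward N (azimuth ≈ 000°).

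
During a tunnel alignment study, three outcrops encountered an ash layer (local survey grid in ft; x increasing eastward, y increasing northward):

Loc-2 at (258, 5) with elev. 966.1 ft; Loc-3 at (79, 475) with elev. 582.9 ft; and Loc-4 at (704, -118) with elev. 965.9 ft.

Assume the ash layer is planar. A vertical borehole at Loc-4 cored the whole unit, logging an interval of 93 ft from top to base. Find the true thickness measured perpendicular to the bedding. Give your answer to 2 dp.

Let the plane be z = a·x + b·y + c.
Loc-3−Loc-2: −179a + 470b = −383.2;  Loc-4−Loc-2: 446a − 123b = −0.2.
Solving gives a = −0.25174, b = −0.91120.
|∇z| = √(a²+b²) = 0.94533, so dip δ = arctan(0.94533) = 43.39°.
True thickness = vertical thickness × cos δ = 93 × cos 43.39° = 67.58 ft.

67.58 ft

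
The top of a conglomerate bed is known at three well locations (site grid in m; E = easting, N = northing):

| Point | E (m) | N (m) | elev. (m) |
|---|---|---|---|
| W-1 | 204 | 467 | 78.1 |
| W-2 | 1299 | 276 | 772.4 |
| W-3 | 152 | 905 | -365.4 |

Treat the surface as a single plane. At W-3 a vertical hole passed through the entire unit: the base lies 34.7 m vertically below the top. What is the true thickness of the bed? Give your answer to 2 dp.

23.75 m

Let the plane be z = a·E + b·N + c.
W-2−W-1: 1095a − 191b = 694.3;  W-3−W-1: −52a + 438b = −443.5.
Solving gives a = 0.46712, b = −0.95710.
|∇z| = √(a²+b²) = 1.06501, so dip δ = arctan(1.06501) = 46.80°.
True thickness = vertical thickness × cos δ = 34.7 × cos 46.80° = 23.75 m.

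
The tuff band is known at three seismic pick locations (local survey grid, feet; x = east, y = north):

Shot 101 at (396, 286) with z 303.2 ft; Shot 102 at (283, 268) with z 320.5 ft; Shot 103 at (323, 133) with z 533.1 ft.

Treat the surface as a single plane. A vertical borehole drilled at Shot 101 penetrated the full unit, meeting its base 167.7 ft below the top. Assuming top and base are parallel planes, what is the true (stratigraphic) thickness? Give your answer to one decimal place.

90.9 ft

Let the plane be z = a·x + b·y + c.
Shot 102−Shot 101: −113a − 18b = 17.3;  Shot 103−Shot 101: −73a − 153b = 229.9.
Solving gives a = 0.09335, b = −1.54715.
|∇z| = √(a²+b²) = 1.54997, so dip δ = arctan(1.54997) = 57.17°.
True thickness = vertical thickness × cos δ = 167.7 × cos 57.17° = 90.9 ft.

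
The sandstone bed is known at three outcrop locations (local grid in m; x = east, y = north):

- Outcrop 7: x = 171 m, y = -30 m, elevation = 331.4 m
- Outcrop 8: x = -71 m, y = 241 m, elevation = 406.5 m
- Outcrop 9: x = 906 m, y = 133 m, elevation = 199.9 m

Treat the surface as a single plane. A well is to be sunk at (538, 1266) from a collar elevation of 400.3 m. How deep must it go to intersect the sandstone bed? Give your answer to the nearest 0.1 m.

15.6 m

Let the plane be z = a·x + b·y + c.
Outcrop 8−Outcrop 7: −242a + 271b = 75.1;  Outcrop 9−Outcrop 7: 735a + 163b = −131.5.
Solving gives a = −0.200635, b = 0.097957.
Then c = 331.4 − a·171 − b·-30 = 368.65.
At (538, 1266): z_contact = −107.94 + 124.01 + 368.65 = 384.72 m.
Depth below ground = 400.3 − 384.72 = 15.6 m.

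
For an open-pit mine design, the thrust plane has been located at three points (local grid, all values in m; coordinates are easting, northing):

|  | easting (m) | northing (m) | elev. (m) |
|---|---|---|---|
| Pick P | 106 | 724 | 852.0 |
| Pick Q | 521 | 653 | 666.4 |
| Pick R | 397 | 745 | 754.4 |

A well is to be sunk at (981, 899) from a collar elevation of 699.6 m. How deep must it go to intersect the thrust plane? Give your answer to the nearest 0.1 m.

89.6 m

Two edge vectors: Pick P→Pick Q = (415, -71, -185.6), Pick P→Pick R = (291, 21, -97.6).
Normal n = (Pick P→Pick Q) × (Pick P→Pick R) = (10827.2, -13505.6, 29376).
So ∂z/∂easting = −n_x/n_z = −0.36857 and ∂z/∂northing = −n_y/n_z = 0.45975.
Intercept c from Pick P: 852 + 39.07 − 332.86 = 558.21.
At (981, 899): z_contact = −361.57 + 413.31 + 558.21 = 609.95 m.
Depth below ground = 699.6 − 609.95 = 89.6 m.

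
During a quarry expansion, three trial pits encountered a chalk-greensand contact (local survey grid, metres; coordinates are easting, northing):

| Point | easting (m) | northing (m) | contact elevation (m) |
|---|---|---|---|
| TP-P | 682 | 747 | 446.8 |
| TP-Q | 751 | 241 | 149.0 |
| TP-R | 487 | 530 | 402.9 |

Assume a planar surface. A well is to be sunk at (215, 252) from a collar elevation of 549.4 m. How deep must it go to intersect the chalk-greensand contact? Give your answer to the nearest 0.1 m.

194.5 m

Two edge vectors: TP-P→TP-Q = (69, -506, -297.8), TP-P→TP-R = (-195, -217, -43.9).
Normal n = (TP-P→TP-Q) × (TP-P→TP-R) = (-42409.2, 61100.1, -113643).
So ∂z/∂easting = −n_x/n_z = −0.37318 and ∂z/∂northing = −n_y/n_z = 0.53765.
Intercept c from TP-P: 446.8 + 254.51 − 401.62 = 299.68.
At (215, 252): z_contact = −80.23 + 135.49 + 299.68 = 354.94 m.
Depth below ground = 549.4 − 354.94 = 194.5 m.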